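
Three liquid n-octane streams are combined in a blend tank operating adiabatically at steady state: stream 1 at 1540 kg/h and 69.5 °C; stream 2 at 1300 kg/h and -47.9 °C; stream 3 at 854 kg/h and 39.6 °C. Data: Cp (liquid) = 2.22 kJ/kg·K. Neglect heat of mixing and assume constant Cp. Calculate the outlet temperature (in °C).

T_out = 21.3 °C

Energy balance with Q = 0: Σ ṁᵢCp,ᵢ(T_out − Tᵢ) = 0
Σ ṁᵢCp,ᵢTᵢ = 1540×2.22×69.5 + 1300×2.22×-47.9 + 854×2.22×39.6 = 174440
Σ ṁᵢCp,ᵢ = 1540×2.22 + 1300×2.22 + 854×2.22 = 8200.7
T_out = 174440 / 8200.7 = 21.272 °C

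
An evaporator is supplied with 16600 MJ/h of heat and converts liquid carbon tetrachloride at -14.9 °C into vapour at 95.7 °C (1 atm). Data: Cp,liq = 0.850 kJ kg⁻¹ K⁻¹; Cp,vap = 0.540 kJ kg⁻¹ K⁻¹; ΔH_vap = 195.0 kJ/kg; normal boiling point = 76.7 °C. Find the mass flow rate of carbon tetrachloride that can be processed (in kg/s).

ṁ = 16.3 kg/s

Δh = 0.850×(76.7−-14.9) + 195.0 + 0.540×(95.7−76.7) = 283.12 kJ/kg
Q = 16600 MJ/h = 4611.1 kJ/s = 4611.1 kJ/s
ṁ = Q/Δh = 4611.1 / 283.12 = 16.287 kg/s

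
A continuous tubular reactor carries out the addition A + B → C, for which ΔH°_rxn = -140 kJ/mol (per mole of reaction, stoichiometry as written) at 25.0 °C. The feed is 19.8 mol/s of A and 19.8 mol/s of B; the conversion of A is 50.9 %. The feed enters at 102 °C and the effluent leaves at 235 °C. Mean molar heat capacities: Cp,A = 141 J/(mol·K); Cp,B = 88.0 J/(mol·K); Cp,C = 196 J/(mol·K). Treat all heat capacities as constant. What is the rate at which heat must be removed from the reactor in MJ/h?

Extent of reaction ξ = 0.509 × 19.8 = 10.078 mol/s
Reaction term: ξ·ΔH°_rxn = 10.078 × -140 = -1410.9 kJ/s
Sensible, feed 102→25 °C: -349.13 kJ/s
Outlet flows (mol/s): A 9.7218, B 9.7218, C 10.078
Sensible, products 25→235 °C: 882.34 kJ/s
Q = ΔH = -877.74 kJ/s = -877.74 kW
Heat removed = 3159.9 MJ/h

Q_out = 3160 MJ/h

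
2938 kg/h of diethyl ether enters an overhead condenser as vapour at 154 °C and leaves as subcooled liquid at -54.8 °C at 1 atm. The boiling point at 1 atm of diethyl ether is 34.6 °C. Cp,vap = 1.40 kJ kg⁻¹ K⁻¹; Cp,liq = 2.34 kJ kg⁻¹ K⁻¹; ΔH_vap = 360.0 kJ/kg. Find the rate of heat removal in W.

Q_c = 601000 W

vapour 154→34.6 °C: -167.16 kJ/kg
condensation at 34.6 °C: -360 kJ/kg
liquid 34.6→-54.8 °C: -209.2 kJ/kg
Δh = -167.16 + -360 + -209.2 = -736.36 kJ/kg
Q = ṁ·Δh = 2938 kg/h × -736.36 kJ/kg = -2.1634e+06 kJ/h
|Q| = 600.95 kW = 600950 W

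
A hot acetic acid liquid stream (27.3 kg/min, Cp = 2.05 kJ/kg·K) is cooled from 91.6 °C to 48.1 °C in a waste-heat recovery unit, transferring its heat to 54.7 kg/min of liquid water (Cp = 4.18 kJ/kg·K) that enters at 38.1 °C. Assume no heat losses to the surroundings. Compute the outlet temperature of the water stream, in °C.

T_c,out = 48.7 °C

Heat released by hot stream: Q = 27.3 × 2.05 × (91.6 − 48.1) = 2434.5 kJ/min
Energy balance on cold side (adiabatic exchanger): Q = ṁ_c·Cp_c·(T_c,out − T_c,in)
T_c,out = 38.1 + 2434.5/(54.7 × 4.18) = 48.747 °C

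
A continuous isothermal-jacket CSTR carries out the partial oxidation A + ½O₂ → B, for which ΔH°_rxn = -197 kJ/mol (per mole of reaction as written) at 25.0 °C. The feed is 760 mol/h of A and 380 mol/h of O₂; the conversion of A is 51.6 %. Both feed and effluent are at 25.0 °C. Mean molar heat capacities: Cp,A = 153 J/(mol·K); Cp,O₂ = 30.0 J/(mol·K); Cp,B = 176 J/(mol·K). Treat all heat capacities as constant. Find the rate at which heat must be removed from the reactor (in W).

Q_out = 21500 W

Extent of reaction ξ = 0.516 × 760 = 392.16 mol/h
Reaction term: ξ·ΔH°_rxn = 392.16 × -197 = -77256 kJ/h
Q = ΔH = -77256 kJ/h = -21.46 kW
Heat removed = 21460 W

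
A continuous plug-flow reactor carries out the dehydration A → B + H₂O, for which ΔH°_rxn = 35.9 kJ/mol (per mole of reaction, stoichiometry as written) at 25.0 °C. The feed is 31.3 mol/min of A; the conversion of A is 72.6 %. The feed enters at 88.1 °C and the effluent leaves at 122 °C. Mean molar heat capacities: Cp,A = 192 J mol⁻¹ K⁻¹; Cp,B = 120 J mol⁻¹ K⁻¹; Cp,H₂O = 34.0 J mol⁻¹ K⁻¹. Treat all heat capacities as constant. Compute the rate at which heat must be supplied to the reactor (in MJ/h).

Extent of reaction ξ = 0.726 × 31.3 = 22.724 mol/min
Reaction term: ξ·ΔH°_rxn = 22.724 × 35.9 = 815.78 kJ/min
Sensible, feed 88.1→25 °C: -379.21 kJ/min
Outlet flows (mol/min): A 8.5762, B 22.724, H₂O 22.724
Sensible, products 25→122 °C: 499.17 kJ/min
Q = ΔH = 935.75 kJ/min = 15.596 kW
Heat supplied = 56.145 MJ/h

Q_in = 56.1 MJ/h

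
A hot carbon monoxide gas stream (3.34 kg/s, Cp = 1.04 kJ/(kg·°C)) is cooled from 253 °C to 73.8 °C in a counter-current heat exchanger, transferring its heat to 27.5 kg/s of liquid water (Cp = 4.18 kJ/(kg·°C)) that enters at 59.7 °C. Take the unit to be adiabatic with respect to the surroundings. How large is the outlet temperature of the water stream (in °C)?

Heat released by hot stream: Q = 3.34 × 1.04 × (253 − 73.8) = 622.47 kJ/s
Energy balance on cold side (adiabatic exchanger): Q = ṁ_c·Cp_c·(T_c,out − T_c,in)
T_c,out = 59.7 + 622.47/(27.5 × 4.18) = 65.115 °C

T_c,out = 65.1 °C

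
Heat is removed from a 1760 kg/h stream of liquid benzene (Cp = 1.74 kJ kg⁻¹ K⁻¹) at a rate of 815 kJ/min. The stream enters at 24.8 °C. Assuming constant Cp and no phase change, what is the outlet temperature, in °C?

T_out = 8.83 °C

Q = 815 kJ/min = 48900 kJ/h
ΔT = Q/(ṁ·Cp) = 48900/(1760×1.74) = 15.968 K
T_out = 24.8 − 15.968 = 8.8321 °C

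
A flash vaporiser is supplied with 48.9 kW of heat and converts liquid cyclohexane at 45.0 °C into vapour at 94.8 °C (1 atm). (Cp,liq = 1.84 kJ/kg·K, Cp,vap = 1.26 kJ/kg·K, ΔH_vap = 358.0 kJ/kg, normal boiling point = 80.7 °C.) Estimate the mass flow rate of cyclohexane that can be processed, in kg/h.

ṁ = 399 kg/h

Δh = 1.84×(80.7−45.0) + 358.0 + 1.26×(94.8−80.7) = 441.45 kJ/kg
Q = 48.9 kW = 48.9 kJ/s = 176040 kJ/h
ṁ = Q/Δh = 176040 / 441.45 = 398.77 kg/h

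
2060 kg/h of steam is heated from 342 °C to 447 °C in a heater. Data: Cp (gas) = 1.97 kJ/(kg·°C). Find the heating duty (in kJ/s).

Q = 118 kJ/s

Q = ṁ·Cp·ΔT = 2060 × 1.97 × (447 − 342) = 426110 kJ/h
Converting: 426110 / 3600 s = 118.36 kW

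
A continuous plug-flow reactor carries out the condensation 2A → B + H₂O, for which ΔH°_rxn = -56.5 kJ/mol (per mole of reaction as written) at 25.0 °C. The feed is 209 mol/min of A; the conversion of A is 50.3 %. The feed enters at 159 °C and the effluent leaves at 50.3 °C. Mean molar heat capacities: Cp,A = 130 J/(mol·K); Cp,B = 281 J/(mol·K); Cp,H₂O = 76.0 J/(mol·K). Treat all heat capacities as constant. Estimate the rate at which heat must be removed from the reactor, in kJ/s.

Extent of reaction ξ = 0.503 × 209 / 2 = 52.563 mol/min
Reaction term: ξ·ΔH°_rxn = 52.563 × -56.5 = -2969.8 kJ/min
Sensible, feed 159→25 °C: -3640.8 kJ/min
Outlet flows (mol/min): A 103.87, B 52.563, H₂O 52.563
Sensible, products 25→50.3 °C: 816.4 kJ/min
Q = ΔH = -5794.2 kJ/min = -96.57 kW
Heat removed = 96.57 kJ/s

Q_out = 96.6 kJ/s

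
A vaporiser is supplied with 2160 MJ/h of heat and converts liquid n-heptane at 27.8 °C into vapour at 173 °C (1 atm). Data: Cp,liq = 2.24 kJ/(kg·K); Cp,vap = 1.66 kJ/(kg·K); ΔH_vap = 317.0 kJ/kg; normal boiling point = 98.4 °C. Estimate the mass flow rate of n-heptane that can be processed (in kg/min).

Δh = 2.24×(98.4−27.8) + 317.0 + 1.66×(173−98.4) = 598.98 kJ/kg
Q = 2160 MJ/h = 600 kJ/s = 36000 kJ/min
ṁ = Q/Δh = 36000 / 598.98 = 60.102 kg/min

ṁ = 60.1 kg/min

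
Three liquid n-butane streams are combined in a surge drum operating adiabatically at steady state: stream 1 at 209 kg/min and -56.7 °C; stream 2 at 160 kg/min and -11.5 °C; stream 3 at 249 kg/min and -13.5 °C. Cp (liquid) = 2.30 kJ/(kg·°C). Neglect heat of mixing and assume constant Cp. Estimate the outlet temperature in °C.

No heat crosses the boundary, so H_out = H_in.
T_out = Σ ṁᵢCp,ᵢTᵢ / Σ ṁᵢCp,ᵢ
      = -39219 / 1421.4 = -27.592 °C

T_out = -27.6 °C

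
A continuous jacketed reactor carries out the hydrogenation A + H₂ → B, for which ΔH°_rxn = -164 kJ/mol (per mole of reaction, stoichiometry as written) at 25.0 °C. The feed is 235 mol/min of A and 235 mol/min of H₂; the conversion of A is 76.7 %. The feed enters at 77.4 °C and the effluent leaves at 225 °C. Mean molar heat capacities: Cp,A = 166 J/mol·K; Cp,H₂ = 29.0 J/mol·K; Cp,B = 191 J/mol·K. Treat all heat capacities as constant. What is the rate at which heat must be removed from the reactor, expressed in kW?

Q_out = 382 kW

Extent of reaction ξ = 0.767 × 235 = 180.25 mol/min
Reaction term: ξ·ΔH°_rxn = 180.25 × -164 = -29560 kJ/min
Sensible, feed 77.4→25 °C: -2401.2 kJ/min
Outlet flows (mol/min): A 54.755, H₂ 54.755, B 180.25
Sensible, products 25→225 °C: 9020.8 kJ/min
Q = ΔH = -22941 kJ/min = -382.34 kW
Heat removed = 382.34 kW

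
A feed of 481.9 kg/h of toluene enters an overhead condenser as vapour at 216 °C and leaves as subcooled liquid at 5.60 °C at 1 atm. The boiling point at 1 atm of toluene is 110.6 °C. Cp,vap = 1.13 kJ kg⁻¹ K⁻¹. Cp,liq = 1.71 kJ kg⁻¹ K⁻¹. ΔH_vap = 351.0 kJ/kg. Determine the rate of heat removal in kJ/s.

vapour 216→110.6 °C: -119.1 kJ/kg
condensation at 110.6 °C: -351 kJ/kg
liquid 110.6→5.60 °C: -179.55 kJ/kg
Δh = -119.1 + -351 + -179.55 = -649.65 kJ/kg
Q = ṁ·Δh = 481.9 kg/h × -649.65 kJ/kg = -313070 kJ/h
|Q| = 86.963 kW

Q_c = 87.0 kJ/s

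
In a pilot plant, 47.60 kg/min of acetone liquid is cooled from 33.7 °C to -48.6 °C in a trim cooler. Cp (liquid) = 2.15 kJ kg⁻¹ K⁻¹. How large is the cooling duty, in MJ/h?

Q_c = 505 MJ/h

Q = ṁ·Cp·ΔT = 47.60 × 2.15 × (-48.6 − 33.7) = -8422.6 kJ/min
Converting: 8422.6 / 60 s = 140.38 kW
Cooling duty = 505.35 MJ/h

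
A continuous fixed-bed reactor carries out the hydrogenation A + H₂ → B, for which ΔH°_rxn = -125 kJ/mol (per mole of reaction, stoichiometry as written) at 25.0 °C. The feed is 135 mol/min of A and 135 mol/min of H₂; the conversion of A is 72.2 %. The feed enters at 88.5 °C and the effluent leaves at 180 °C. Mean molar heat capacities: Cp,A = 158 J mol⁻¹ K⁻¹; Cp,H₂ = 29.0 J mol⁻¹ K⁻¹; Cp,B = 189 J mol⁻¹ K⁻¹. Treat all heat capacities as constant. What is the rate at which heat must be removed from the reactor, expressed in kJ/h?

Q_out = 591000 kJ/h

Extent of reaction ξ = 0.722 × 135 = 97.47 mol/min
Reaction term: ξ·ΔH°_rxn = 97.47 × -125 = -12184 kJ/min
Sensible, feed 88.5→25 °C: -1603.1 kJ/min
Outlet flows (mol/min): A 37.53, H₂ 37.53, B 97.47
Sensible, products 25→180 °C: 3943.2 kJ/min
Q = ΔH = -9843.6 kJ/min = -164.06 kW
Heat removed = 590620 kJ/h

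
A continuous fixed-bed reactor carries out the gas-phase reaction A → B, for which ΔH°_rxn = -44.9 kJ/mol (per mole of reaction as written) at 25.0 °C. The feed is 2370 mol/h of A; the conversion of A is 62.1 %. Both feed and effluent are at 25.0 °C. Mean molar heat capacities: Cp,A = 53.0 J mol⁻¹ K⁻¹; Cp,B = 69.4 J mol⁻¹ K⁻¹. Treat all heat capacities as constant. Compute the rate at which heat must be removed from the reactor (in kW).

Extent of reaction ξ = 0.621 × 2370 = 1471.8 mol/h
Reaction term: ξ·ΔH°_rxn = 1471.8 × -44.9 = -66082 kJ/h
Q = ΔH = -66082 kJ/h = -18.356 kW
Heat removed = 18.356 kW

Q_out = 18.4 kW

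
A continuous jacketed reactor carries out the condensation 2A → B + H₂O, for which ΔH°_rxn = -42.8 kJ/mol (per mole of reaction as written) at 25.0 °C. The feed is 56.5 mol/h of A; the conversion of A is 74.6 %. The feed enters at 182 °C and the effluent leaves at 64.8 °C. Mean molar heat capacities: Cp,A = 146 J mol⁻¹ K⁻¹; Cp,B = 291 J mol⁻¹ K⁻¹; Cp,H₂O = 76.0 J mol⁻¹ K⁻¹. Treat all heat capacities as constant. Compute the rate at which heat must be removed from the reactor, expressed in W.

Q_out = 502 W

Extent of reaction ξ = 0.746 × 56.5 / 2 = 21.075 mol/h
Reaction term: ξ·ΔH°_rxn = 21.075 × -42.8 = -901.99 kJ/h
Sensible, feed 182→25 °C: -1295.1 kJ/h
Outlet flows (mol/h): A 14.351, B 21.075, H₂O 21.075
Sensible, products 25→64.8 °C: 391.22 kJ/h
Q = ΔH = -1805.9 kJ/h = -0.50163 kW
Heat removed = 501.63 W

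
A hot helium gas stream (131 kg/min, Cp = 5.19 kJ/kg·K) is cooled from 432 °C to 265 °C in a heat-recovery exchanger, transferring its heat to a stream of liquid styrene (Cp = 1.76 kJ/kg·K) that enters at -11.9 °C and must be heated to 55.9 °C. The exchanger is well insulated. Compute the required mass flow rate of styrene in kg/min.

ṁ_c = 952 kg/min

Heat released by hot stream: Q = 131 × 5.19 × (432 − 265) = 113540 kJ/min
Energy balance on cold side (adiabatic exchanger): Q = ṁ_c·Cp_c·(T_c,out − T_c,in)
ṁ_c = 113540 / [1.76 × (55.9 − -11.9)] = 951.51 kg/min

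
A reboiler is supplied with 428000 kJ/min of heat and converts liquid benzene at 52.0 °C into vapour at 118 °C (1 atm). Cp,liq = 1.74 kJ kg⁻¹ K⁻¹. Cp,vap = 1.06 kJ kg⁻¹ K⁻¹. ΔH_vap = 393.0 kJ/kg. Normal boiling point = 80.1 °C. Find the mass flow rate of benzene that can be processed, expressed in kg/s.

Δh = 1.74×(80.1−52.0) + 393.0 + 1.06×(118−80.1) = 482.07 kJ/kg
Q = 428000 kJ/min = 7133.3 kJ/s = 7133.3 kJ/s
ṁ = Q/Δh = 7133.3 / 482.07 = 14.797 kg/s

ṁ = 14.8 kg/s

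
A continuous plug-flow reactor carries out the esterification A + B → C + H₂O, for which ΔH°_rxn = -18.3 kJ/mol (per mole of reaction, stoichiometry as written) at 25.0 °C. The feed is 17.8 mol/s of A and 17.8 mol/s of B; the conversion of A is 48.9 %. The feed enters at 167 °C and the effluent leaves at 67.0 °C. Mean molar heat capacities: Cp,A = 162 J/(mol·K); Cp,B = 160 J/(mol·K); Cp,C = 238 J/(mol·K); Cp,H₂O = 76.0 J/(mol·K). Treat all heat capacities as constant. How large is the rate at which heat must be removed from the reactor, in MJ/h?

Q_out = 2650 MJ/h

Extent of reaction ξ = 0.489 × 17.8 = 8.7042 mol/s
Reaction term: ξ·ΔH°_rxn = 8.7042 × -18.3 = -159.29 kJ/s
Sensible, feed 167→25 °C: -813.89 kJ/s
Outlet flows (mol/s): A 9.0958, B 9.0958, C 8.7042, H₂O 8.7042
Sensible, products 25→67.0 °C: 237.8 kJ/s
Q = ΔH = -735.37 kJ/s = -735.37 kW
Heat removed = 2647.3 MJ/h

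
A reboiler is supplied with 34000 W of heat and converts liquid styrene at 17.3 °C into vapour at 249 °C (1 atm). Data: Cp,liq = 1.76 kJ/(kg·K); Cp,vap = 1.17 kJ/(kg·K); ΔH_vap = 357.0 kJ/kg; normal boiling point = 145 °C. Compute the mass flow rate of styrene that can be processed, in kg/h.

ṁ = 174 kg/h

Δh = 1.76×(145−17.3) + 357.0 + 1.17×(249−145) = 703.43 kJ/kg
Q = 34000 W = 34 kJ/s = 122400 kJ/h
ṁ = Q/Δh = 122400 / 703.43 = 174 kg/h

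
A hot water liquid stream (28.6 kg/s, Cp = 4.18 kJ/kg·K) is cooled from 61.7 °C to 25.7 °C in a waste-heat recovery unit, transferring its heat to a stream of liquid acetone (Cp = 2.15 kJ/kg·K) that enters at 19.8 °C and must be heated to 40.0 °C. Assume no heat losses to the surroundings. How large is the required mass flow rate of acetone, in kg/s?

Heat released by hot stream: Q = 28.6 × 4.18 × (61.7 − 25.7) = 4303.7 kJ/s
Energy balance on cold side (adiabatic exchanger): Q = ṁ_c·Cp_c·(T_c,out − T_c,in)
ṁ_c = 4303.7 / [2.15 × (40.0 − 19.8)] = 99.096 kg/s

ṁ_c = 99.1 kg/s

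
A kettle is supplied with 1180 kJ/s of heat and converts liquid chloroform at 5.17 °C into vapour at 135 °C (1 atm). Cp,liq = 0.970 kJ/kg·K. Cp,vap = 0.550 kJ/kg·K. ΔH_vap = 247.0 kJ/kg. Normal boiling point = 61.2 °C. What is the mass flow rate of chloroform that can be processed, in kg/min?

ṁ = 207 kg/min

Δh = 0.970×(61.2−5.17) + 247.0 + 0.550×(135−61.2) = 341.94 kJ/kg
Q = 1180 kJ/s = 1180 kJ/s = 70800 kJ/min
ṁ = Q/Δh = 70800 / 341.94 = 207.05 kg/min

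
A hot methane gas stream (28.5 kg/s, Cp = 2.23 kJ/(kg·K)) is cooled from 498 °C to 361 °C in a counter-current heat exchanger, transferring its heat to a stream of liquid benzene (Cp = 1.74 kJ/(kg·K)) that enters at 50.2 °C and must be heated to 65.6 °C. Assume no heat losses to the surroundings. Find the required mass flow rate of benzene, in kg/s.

ṁ_c = 325 kg/s

Heat released by hot stream: Q = 28.5 × 2.23 × (498 − 361) = 8707 kJ/s
Energy balance on cold side (adiabatic exchanger): Q = ṁ_c·Cp_c·(T_c,out − T_c,in)
ṁ_c = 8707 / [1.74 × (65.6 − 50.2)] = 324.94 kg/s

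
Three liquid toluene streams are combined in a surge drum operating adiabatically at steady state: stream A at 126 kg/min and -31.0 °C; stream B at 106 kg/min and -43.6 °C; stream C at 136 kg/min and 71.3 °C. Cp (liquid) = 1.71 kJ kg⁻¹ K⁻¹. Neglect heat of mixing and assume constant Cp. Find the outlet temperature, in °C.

Energy balance with Q = 0: Σ ṁᵢCp,ᵢ(T_out − Tᵢ) = 0
Σ ṁᵢCp,ᵢTᵢ = 126×1.71×-31.0 + 106×1.71×-43.6 + 136×1.71×71.3 = 1999.3
Σ ṁᵢCp,ᵢ = 126×1.71 + 106×1.71 + 136×1.71 = 629.28
T_out = 1999.3 / 629.28 = 3.1772 °C

T_out = 3.18 °C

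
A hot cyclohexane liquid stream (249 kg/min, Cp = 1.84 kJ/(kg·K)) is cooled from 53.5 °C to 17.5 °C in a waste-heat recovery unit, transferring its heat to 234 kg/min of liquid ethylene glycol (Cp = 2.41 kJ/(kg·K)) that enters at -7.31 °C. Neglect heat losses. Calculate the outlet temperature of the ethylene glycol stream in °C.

Heat released by hot stream: Q = 249 × 1.84 × (53.5 − 17.5) = 16494 kJ/min
Energy balance on cold side (adiabatic exchanger): Q = ṁ_c·Cp_c·(T_c,out − T_c,in)
T_c,out = -7.31 + 16494/(234 × 2.41) = 21.937 °C

T_c,out = 21.9 °C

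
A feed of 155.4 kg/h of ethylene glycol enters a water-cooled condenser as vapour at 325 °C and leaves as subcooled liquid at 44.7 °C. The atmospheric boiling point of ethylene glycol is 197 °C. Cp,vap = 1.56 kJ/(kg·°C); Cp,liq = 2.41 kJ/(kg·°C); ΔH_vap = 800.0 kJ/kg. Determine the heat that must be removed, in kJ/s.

vapour 325→197 °C: -199.68 kJ/kg
condensation at 197 °C: -800 kJ/kg
liquid 197→44.7 °C: -367.04 kJ/kg
Δh = -199.68 + -800 + -367.04 = -1366.7 kJ/kg
Q = ṁ·Δh = 155.4 kg/h × -1366.7 kJ/kg = -212390 kJ/h
|Q| = 58.997 kW

Q_c = 59.0 kJ/s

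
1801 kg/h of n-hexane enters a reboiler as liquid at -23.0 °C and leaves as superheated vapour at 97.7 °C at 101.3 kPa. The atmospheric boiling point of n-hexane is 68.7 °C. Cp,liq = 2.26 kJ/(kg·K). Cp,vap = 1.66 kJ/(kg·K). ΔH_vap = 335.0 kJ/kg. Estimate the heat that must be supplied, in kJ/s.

liquid -23.0→68.7 °C: 207.24 kJ/kg
vaporisation at 68.7 °C: 335 kJ/kg
vapour 68.7→97.7 °C: 48.14 kJ/kg
Δh = 207.24 + 335 + 48.14 = 590.38 kJ/kg
Q = ṁ·Δh = 1801 kg/h × 590.38 kJ/kg = 1.0633e+06 kJ/h
|Q| = 295.35 kW

Q = 295 kJ/s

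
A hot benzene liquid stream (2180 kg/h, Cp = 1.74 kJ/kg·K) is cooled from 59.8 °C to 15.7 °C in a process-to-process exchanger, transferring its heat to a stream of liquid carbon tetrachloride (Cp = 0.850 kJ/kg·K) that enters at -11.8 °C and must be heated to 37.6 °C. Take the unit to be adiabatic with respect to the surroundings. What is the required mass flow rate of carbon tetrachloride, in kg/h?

Heat released by hot stream: Q = 2180 × 1.74 × (59.8 − 15.7) = 167280 kJ/h
Energy balance on cold side (adiabatic exchanger): Q = ṁ_c·Cp_c·(T_c,out − T_c,in)
ṁ_c = 167280 / [0.850 × (37.6 − -11.8)] = 3983.8 kg/h

ṁ_c = 3980 kg/h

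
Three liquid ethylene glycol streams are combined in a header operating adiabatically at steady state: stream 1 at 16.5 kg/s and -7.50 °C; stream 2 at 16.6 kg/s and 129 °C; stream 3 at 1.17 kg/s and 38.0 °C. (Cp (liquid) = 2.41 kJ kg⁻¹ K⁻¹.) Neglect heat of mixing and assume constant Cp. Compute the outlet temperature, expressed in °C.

T_out = 60.2 °C

Energy balance with Q = 0: Σ ṁᵢCp,ᵢ(T_out − Tᵢ) = 0
Σ ṁᵢCp,ᵢTᵢ = 16.5×2.41×-7.50 + 16.6×2.41×129 + 1.17×2.41×38.0 = 4969.7
Σ ṁᵢCp,ᵢ = 16.5×2.41 + 16.6×2.41 + 1.17×2.41 = 82.591
T_out = 4969.7 / 82.591 = 60.172 °C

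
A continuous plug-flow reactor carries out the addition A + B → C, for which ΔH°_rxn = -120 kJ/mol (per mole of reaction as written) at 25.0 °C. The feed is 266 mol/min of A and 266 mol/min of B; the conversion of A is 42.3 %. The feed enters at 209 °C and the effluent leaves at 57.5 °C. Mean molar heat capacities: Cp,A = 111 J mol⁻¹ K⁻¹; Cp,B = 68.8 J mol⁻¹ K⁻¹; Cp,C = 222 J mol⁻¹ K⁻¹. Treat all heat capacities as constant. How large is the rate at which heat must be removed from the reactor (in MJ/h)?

Q_out = 1240 MJ/h

Extent of reaction ξ = 0.423 × 266 = 112.52 mol/min
Reaction term: ξ·ΔH°_rxn = 112.52 × -120 = -13502 kJ/min
Sensible, feed 209→25 °C: -8800.1 kJ/min
Outlet flows (mol/min): A 153.48, B 153.48, C 112.52
Sensible, products 25→57.5 °C: 1708.7 kJ/min
Q = ΔH = -20594 kJ/min = -343.23 kW
Heat removed = 1235.6 MJ/h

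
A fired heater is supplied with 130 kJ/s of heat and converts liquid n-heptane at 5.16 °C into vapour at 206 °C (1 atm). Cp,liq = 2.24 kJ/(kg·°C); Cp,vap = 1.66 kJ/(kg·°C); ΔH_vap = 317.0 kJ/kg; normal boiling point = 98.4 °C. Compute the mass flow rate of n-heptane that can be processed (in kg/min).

Δh = 2.24×(98.4−5.16) + 317.0 + 1.66×(206−98.4) = 704.47 kJ/kg
Q = 130 kJ/s = 130 kJ/s = 7800 kJ/min
ṁ = Q/Δh = 7800 / 704.47 = 11.072 kg/min

ṁ = 11.1 kg/min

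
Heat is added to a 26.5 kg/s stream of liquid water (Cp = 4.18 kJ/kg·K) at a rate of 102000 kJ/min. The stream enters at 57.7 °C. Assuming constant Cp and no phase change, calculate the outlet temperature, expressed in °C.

T_out = 73.0 °C

Q = 102000 kJ/min = 1700 kJ/s
ΔT = Q/(ṁ·Cp) = 1700/(26.5×4.18) = 15.347 K
T_out = 57.7 + 15.347 = 73.047 °C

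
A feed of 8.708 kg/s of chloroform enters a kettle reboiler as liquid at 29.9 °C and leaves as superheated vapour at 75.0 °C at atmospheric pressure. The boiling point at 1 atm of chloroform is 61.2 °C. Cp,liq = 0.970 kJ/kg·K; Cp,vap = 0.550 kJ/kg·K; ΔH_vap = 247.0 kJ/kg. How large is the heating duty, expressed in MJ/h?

Q = 8930 MJ/h

liquid 29.9→61.2 °C: 30.361 kJ/kg
vaporisation at 61.2 °C: 247 kJ/kg
vapour 61.2→75.0 °C: 7.59 kJ/kg
Δh = 30.361 + 247 + 7.59 = 284.95 kJ/kg
Q = ṁ·Δh = 8.708 kg/s × 284.95 kJ/kg = 2481.4 kJ/s
|Q| = 2481.4 kW = 8932.9 MJ/h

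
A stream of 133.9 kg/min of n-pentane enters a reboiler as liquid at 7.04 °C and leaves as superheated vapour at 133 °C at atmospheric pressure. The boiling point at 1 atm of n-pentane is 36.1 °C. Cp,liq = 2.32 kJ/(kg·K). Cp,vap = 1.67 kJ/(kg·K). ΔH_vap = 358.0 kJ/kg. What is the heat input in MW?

Q = 1.31 MW

liquid 7.04→36.1 °C: 67.419 kJ/kg
vaporisation at 36.1 °C: 358 kJ/kg
vapour 36.1→133 °C: 161.82 kJ/kg
Δh = 67.419 + 358 + 161.82 = 587.24 kJ/kg
Q = ṁ·Δh = 133.9 kg/min × 587.24 kJ/kg = 78632 kJ/min
|Q| = 1310.5 kW = 1.3105 MW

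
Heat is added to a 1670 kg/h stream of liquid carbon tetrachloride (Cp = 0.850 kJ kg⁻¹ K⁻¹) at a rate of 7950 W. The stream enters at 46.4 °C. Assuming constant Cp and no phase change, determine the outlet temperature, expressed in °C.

T_out = 66.6 °C

Q = 7950 W = 28620 kJ/h
ΔT = Q/(ṁ·Cp) = 28620/(1670×0.850) = 20.162 K
T_out = 46.4 + 20.162 = 66.562 °C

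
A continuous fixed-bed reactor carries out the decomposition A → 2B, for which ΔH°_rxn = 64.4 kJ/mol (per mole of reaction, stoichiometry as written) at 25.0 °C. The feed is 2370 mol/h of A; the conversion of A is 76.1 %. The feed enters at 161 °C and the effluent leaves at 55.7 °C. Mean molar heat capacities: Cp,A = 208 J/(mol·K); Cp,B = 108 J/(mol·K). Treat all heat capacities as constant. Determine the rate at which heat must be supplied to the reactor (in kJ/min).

Q_in = 1080 kJ/min

Extent of reaction ξ = 0.761 × 2370 = 1803.6 mol/h
Reaction term: ξ·ΔH°_rxn = 1803.6 × 64.4 = 116150 kJ/h
Sensible, feed 161→25 °C: -67043 kJ/h
Outlet flows (mol/h): A 566.43, B 3607.1
Sensible, products 25→55.7 °C: 15577 kJ/h
Q = ΔH = 64684 kJ/h = 17.968 kW
Heat supplied = 1078.1 kJ/min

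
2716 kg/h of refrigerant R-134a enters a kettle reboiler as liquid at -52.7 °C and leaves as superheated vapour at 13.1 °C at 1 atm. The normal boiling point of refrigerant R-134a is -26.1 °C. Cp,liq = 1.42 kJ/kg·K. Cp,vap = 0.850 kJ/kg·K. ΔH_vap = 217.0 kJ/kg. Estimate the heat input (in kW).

liquid -52.7→-26.1 °C: 37.772 kJ/kg
vaporisation at -26.1 °C: 217 kJ/kg
vapour -26.1→13.1 °C: 33.32 kJ/kg
Δh = 37.772 + 217 + 33.32 = 288.09 kJ/kg
Q = ṁ·Δh = 2716 kg/h × 288.09 kJ/kg = 782460 kJ/h
|Q| = 217.35 kW

Q = 217 kW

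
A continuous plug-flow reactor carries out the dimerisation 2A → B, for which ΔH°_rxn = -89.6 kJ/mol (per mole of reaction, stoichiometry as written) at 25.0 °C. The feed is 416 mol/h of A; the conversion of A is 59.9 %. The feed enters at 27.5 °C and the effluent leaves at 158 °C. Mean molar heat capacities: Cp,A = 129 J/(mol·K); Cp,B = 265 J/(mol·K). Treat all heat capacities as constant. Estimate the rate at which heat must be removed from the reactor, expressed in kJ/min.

Extent of reaction ξ = 0.599 × 416 / 2 = 124.59 mol/h
Reaction term: ξ·ΔH°_rxn = 124.59 × -89.6 = -11163 kJ/h
Sensible, feed 27.5→25 °C: -134.16 kJ/h
Outlet flows (mol/h): A 166.82, B 124.59
Sensible, products 25→158 °C: 7253.3 kJ/h
Q = ΔH = -4044.3 kJ/h = -1.1234 kW
Heat removed = 67.405 kJ/min

Q_out = 67.4 kJ/min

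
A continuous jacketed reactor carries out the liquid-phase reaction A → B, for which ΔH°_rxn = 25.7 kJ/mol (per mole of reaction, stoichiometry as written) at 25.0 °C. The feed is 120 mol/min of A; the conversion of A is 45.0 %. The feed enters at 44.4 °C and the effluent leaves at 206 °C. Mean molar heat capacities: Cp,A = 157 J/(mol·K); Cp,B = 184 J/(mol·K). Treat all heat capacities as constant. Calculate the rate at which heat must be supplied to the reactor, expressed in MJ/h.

Extent of reaction ξ = 0.450 × 120 = 54 mol/min
Reaction term: ξ·ΔH°_rxn = 54 × 25.7 = 1387.8 kJ/min
Sensible, feed 44.4→25 °C: -365.5 kJ/min
Outlet flows (mol/min): A 66, B 54
Sensible, products 25→206 °C: 3673.9 kJ/min
Q = ΔH = 4696.2 kJ/min = 78.271 kW
Heat supplied = 281.77 MJ/h

Q_in = 282 MJ/h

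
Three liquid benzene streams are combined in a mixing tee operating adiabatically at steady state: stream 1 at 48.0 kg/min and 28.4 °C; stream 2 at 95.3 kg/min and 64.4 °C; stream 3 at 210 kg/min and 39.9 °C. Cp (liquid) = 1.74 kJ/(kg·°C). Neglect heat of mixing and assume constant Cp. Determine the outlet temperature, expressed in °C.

T_out = 44.9 °C

No heat crosses the boundary, so H_out = H_in.
T_out = Σ ṁᵢCp,ᵢTᵢ / Σ ṁᵢCp,ᵢ
      = 27630 / 614.74 = 44.946 °C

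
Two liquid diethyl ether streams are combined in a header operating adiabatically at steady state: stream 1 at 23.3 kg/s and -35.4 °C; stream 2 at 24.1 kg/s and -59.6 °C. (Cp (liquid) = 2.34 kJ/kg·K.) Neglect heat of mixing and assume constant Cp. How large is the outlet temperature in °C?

Adiabatic, steady state ⇒ Σ ṁᵢCp,ᵢ(T_out − Tᵢ) = 0
Σ ṁᵢCp,ᵢTᵢ = 23.3×2.34×-35.4 + 24.1×2.34×-59.6 = -5291.2
Σ ṁᵢCp,ᵢ = 23.3×2.34 + 24.1×2.34 = 110.92
T_out = -5291.2 / 110.92 = -47.704 °C

T_out = -47.7 °C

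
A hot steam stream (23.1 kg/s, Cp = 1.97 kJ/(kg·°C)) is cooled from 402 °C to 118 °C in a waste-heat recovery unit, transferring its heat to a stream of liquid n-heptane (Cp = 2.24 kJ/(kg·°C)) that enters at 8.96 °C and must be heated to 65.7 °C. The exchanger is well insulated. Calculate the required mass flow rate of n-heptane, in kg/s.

ṁ_c = 102 kg/s

Heat released by hot stream: Q = 23.1 × 1.97 × (402 − 118) = 12924 kJ/s
Energy balance on cold side (adiabatic exchanger): Q = ṁ_c·Cp_c·(T_c,out − T_c,in)
ṁ_c = 12924 / [2.24 × (65.7 − 8.96)] = 101.69 kg/s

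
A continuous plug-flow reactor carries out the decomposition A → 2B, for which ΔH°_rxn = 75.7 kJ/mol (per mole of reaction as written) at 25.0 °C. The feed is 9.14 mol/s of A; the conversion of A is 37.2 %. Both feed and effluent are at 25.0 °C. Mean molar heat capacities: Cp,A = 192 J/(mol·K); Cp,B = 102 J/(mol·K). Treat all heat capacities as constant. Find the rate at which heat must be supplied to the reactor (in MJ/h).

Q_in = 927 MJ/h

Extent of reaction ξ = 0.372 × 9.14 = 3.4001 mol/s
Reaction term: ξ·ΔH°_rxn = 3.4001 × 75.7 = 257.39 kJ/s
Q = ΔH = 257.39 kJ/s = 257.39 kW
Heat supplied = 926.59 MJ/h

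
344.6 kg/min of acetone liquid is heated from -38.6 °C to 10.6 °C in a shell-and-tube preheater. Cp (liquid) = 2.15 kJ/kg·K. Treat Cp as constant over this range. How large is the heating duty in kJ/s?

Q = ṁ·Cp·ΔT = 344.6 × 2.15 × (10.6 − -38.6) = 36452 kJ/min
Converting: 36452 / 60 s = 607.53 kW

Q = 608 kJ/s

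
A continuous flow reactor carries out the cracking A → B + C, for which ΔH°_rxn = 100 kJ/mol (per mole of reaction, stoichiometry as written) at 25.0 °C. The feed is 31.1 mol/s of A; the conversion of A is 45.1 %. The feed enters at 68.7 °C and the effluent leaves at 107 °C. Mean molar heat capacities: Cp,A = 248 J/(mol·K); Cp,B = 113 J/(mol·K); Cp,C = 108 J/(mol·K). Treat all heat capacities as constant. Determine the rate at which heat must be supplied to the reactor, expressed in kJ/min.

Q_in = 100000 kJ/min

Extent of reaction ξ = 0.451 × 31.1 = 14.026 mol/s
Reaction term: ξ·ΔH°_rxn = 14.026 × 100 = 1402.6 kJ/s
Sensible, feed 68.7→25 °C: -337.05 kJ/s
Outlet flows (mol/s): A 17.074, B 14.026, C 14.026
Sensible, products 25→107 °C: 601.4 kJ/s
Q = ΔH = 1667 kJ/s = 1667 kW
Heat supplied = 100020 kJ/min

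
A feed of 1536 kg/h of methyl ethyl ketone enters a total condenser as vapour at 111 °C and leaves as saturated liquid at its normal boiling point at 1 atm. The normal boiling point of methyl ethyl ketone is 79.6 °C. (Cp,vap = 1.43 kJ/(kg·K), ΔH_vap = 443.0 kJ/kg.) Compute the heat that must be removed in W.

Q_c = 208000 W

vapour 111→79.6 °C: -44.902 kJ/kg
condensation at 79.6 °C: -443 kJ/kg
Δh = -44.902 + -443 = -487.9 kJ/kg
Q = ṁ·Δh = 1536 kg/h × -487.9 kJ/kg = -749420 kJ/h
|Q| = 208.17 kW = 208170 W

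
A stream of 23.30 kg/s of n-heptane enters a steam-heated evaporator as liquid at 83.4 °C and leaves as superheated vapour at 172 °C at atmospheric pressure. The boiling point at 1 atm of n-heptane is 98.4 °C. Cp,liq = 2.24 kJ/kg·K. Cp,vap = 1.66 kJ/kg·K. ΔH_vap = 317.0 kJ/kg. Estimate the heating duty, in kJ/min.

liquid 83.4→98.4 °C: 33.6 kJ/kg
vaporisation at 98.4 °C: 317 kJ/kg
vapour 98.4→172 °C: 122.18 kJ/kg
Δh = 33.6 + 317 + 122.18 = 472.78 kJ/kg
Q = ṁ·Δh = 23.30 kg/s × 472.78 kJ/kg = 11016 kJ/s
|Q| = 11016 kW = 660940 kJ/min

Q = 661000 kJ/min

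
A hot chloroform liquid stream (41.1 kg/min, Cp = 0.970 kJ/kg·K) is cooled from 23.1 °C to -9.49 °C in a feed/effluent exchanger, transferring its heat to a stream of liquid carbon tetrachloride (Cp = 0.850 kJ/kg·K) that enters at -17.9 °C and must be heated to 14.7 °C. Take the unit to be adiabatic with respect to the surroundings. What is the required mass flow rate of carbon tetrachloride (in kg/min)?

Heat released by hot stream: Q = 41.1 × 0.970 × (23.1 − -9.49) = 1299.3 kJ/min
Energy balance on cold side (adiabatic exchanger): Q = ṁ_c·Cp_c·(T_c,out − T_c,in)
ṁ_c = 1299.3 / [0.850 × (14.7 − -17.9)] = 46.888 kg/min

ṁ_c = 46.9 kg/min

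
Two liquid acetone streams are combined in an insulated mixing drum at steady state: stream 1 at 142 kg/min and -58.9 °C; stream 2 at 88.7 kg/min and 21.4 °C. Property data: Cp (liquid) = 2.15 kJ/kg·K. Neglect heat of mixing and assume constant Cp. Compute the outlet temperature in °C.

T_out = -28.0 °C

No heat crosses the boundary, so H_out = H_in.
T_out = Σ ṁᵢCp,ᵢTᵢ / Σ ṁᵢCp,ᵢ
      = -13901 / 496 = -28.026 °C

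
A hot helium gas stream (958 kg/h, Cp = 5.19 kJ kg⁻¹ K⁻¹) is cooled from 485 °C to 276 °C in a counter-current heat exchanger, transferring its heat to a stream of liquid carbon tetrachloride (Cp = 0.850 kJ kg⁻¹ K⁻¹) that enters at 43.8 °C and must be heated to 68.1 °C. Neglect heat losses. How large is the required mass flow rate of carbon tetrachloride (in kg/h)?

Heat released by hot stream: Q = 958 × 5.19 × (485 − 276) = 1.0392e+06 kJ/h
Energy balance on cold side (adiabatic exchanger): Q = ṁ_c·Cp_c·(T_c,out − T_c,in)
ṁ_c = 1.0392e+06 / [0.850 × (68.1 − 43.8)] = 50310 kg/h

ṁ_c = 50300 kg/h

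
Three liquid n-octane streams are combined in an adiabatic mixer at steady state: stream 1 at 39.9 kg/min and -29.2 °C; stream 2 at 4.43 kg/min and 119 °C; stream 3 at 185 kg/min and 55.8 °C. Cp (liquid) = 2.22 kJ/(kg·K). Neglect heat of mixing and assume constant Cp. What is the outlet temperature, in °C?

T_out = 42.2 °C

Energy balance with Q = 0: Σ ṁᵢCp,ᵢ(T_out − Tᵢ) = 0
T_out = Σ ṁᵢCp,ᵢTᵢ / Σ ṁᵢCp,ᵢ
      = 21501 / 509.11 = 42.232 °C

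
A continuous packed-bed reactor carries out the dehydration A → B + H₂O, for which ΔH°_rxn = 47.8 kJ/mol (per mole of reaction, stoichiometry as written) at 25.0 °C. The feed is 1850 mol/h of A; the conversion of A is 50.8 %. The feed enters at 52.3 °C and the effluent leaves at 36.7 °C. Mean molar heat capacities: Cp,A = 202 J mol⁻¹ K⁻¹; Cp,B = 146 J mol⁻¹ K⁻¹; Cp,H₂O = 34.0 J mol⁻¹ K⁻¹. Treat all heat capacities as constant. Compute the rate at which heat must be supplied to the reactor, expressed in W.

Extent of reaction ξ = 0.508 × 1850 = 939.8 mol/h
Reaction term: ξ·ΔH°_rxn = 939.8 × 47.8 = 44922 kJ/h
Sensible, feed 52.3→25 °C: -10202 kJ/h
Outlet flows (mol/h): A 910.2, B 939.8, H₂O 939.8
Sensible, products 25→36.7 °C: 4130.4 kJ/h
Q = ΔH = 38851 kJ/h = 10.792 kW
Heat supplied = 10792 W

Q_in = 10800 W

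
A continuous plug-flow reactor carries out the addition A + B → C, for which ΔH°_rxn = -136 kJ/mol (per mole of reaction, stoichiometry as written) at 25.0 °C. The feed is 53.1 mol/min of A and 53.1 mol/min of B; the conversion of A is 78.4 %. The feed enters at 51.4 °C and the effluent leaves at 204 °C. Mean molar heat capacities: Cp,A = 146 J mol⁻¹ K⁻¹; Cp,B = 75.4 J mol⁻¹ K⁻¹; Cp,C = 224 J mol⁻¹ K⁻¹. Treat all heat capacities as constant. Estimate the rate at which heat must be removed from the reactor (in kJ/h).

Q_out = 231000 kJ/h

Extent of reaction ξ = 0.784 × 53.1 = 41.63 mol/min
Reaction term: ξ·ΔH°_rxn = 41.63 × -136 = -5661.7 kJ/min
Sensible, feed 51.4→25 °C: -310.37 kJ/min
Outlet flows (mol/min): A 11.47, B 11.47, C 41.63
Sensible, products 25→204 °C: 2123.8 kJ/min
Q = ΔH = -3848.3 kJ/min = -64.139 kW
Heat removed = 230900 kJ/h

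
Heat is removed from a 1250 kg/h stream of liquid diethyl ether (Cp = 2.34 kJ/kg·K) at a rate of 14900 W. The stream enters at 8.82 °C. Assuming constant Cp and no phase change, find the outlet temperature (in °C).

Q = 14900 W = 53640 kJ/h
ΔT = Q/(ṁ·Cp) = 53640/(1250×2.34) = 18.338 K
T_out = 8.82 − 18.338 = -9.5185 °C

T_out = -9.52 °C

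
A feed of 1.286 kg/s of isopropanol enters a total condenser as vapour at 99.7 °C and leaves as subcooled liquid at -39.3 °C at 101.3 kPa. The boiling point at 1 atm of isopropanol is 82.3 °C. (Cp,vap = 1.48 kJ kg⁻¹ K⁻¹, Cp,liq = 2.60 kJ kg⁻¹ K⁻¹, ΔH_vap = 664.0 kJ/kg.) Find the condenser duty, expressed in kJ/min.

vapour 99.7→82.3 °C: -25.752 kJ/kg
condensation at 82.3 °C: -664 kJ/kg
liquid 82.3→-39.3 °C: -316.16 kJ/kg
Δh = -25.752 + -664 + -316.16 = -1005.9 kJ/kg
Q = ṁ·Δh = 1.286 kg/s × -1005.9 kJ/kg = -1293.6 kJ/s
|Q| = 1293.6 kW = 77616 kJ/min

Q_c = 77600 kJ/min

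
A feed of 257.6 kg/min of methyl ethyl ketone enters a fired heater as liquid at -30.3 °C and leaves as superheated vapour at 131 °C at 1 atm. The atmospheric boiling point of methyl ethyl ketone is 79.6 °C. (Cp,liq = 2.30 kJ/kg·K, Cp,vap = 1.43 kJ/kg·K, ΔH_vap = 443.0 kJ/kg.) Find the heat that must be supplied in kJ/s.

Q = 3300 kJ/s

liquid -30.3→79.6 °C: 252.77 kJ/kg
vaporisation at 79.6 °C: 443 kJ/kg
vapour 79.6→131 °C: 73.502 kJ/kg
Δh = 252.77 + 443 + 73.502 = 769.27 kJ/kg
Q = ṁ·Δh = 257.6 kg/min × 769.27 kJ/kg = 198160 kJ/min
|Q| = 3302.7 kW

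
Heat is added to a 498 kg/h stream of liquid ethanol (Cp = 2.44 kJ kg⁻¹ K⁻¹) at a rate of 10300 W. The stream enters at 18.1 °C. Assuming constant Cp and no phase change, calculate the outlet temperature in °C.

T_out = 48.6 °C

Q = 10300 W = 37080 kJ/h
ΔT = Q/(ṁ·Cp) = 37080/(498×2.44) = 30.516 K
T_out = 18.1 + 30.516 = 48.616 °C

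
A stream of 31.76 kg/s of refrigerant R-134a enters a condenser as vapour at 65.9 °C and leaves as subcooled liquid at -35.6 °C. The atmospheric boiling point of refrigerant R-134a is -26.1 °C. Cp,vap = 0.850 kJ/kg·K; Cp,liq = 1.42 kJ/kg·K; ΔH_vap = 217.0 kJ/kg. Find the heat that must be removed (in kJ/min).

Q_c = 588000 kJ/min

vapour 65.9→-26.1 °C: -78.2 kJ/kg
condensation at -26.1 °C: -217 kJ/kg
liquid -26.1→-35.6 °C: -13.49 kJ/kg
Δh = -78.2 + -217 + -13.49 = -308.69 kJ/kg
Q = ṁ·Δh = 31.76 kg/s × -308.69 kJ/kg = -9804 kJ/s
|Q| = 9804 kW = 588240 kJ/min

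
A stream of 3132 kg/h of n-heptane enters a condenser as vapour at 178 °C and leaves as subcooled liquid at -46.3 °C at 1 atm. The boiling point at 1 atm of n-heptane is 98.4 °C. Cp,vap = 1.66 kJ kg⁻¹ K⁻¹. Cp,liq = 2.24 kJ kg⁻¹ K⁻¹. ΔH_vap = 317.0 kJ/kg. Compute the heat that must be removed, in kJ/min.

Q_c = 40400 kJ/min

vapour 178→98.4 °C: -132.14 kJ/kg
condensation at 98.4 °C: -317 kJ/kg
liquid 98.4→-46.3 °C: -324.13 kJ/kg
Δh = -132.14 + -317 + -324.13 = -773.26 kJ/kg
Q = ṁ·Δh = 3132 kg/h × -773.26 kJ/kg = -2.4219e+06 kJ/h
|Q| = 672.74 kW = 40364 kJ/min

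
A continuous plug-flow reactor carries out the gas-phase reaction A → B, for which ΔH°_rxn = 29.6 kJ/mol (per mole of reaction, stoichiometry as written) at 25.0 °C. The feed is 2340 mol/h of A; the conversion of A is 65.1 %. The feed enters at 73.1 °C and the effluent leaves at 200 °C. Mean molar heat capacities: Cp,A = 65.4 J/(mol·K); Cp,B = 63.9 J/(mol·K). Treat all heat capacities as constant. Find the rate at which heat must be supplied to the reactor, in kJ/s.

Extent of reaction ξ = 0.651 × 2340 = 1523.3 mol/h
Reaction term: ξ·ΔH°_rxn = 1523.3 × 29.6 = 45091 kJ/h
Sensible, feed 73.1→25 °C: -7361 kJ/h
Outlet flows (mol/h): A 816.66, B 1523.3
Sensible, products 25→200 °C: 26381 kJ/h
Q = ΔH = 64111 kJ/h = 17.809 kW
Heat supplied = 17.809 kJ/s

Q_in = 17.8 kJ/s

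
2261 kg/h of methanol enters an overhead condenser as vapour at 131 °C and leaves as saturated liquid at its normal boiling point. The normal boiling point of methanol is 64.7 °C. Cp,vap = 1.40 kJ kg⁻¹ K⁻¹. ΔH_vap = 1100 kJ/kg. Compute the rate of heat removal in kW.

Q_c = 749 kW

vapour 131→64.7 °C: -92.82 kJ/kg
condensation at 64.7 °C: -1100 kJ/kg
Δh = -92.82 + -1100 = -1192.8 kJ/kg
Q = ṁ·Δh = 2261 kg/h × -1192.8 kJ/kg = -2.697e+06 kJ/h
|Q| = 749.16 kW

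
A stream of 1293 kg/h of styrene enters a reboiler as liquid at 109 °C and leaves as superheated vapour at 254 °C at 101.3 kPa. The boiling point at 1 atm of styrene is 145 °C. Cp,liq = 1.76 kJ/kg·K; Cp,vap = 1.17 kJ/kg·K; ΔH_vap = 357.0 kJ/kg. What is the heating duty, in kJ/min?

liquid 109→145 °C: 63.36 kJ/kg
vaporisation at 145 °C: 357 kJ/kg
vapour 145→254 °C: 127.53 kJ/kg
Δh = 63.36 + 357 + 127.53 = 547.89 kJ/kg
Q = ṁ·Δh = 1293 kg/h × 547.89 kJ/kg = 708420 kJ/h
|Q| = 196.78 kW = 11807 kJ/min

Q = 11800 kJ/min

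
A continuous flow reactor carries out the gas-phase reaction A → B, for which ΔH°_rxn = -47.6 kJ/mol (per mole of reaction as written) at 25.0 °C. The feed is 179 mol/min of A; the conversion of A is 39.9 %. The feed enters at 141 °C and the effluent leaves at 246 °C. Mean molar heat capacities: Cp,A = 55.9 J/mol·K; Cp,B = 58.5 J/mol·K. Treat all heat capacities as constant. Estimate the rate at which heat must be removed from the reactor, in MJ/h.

Extent of reaction ξ = 0.399 × 179 = 71.421 mol/min
Reaction term: ξ·ΔH°_rxn = 71.421 × -47.6 = -3399.6 kJ/min
Sensible, feed 141→25 °C: -1160.7 kJ/min
Outlet flows (mol/min): A 107.58, B 71.421
Sensible, products 25→246 °C: 2252.4 kJ/min
Q = ΔH = -2308 kJ/min = -38.466 kW
Heat removed = 138.48 MJ/h

Q_out = 138 MJ/h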